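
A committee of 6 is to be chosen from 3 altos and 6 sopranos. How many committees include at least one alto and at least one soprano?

With no constraint there are C(9,6) = 84 possible selections.
Selections missing a whole group: no altos → C(6,6) = 1; no sopranos → C(3,6) = 0.
Both groups omitted at once is impossible, so 84 − 1 = 83.

83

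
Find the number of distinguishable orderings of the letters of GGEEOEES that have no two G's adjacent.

630

Total arrangements of GGEEOEES: 8!/(4!·2!) = 840.
If the two G's are adjacent, glue them into one block, leaving 7 items to arrange: (7)!/(4!) = 210 ways.
Subtracting, 840 − 210 = 630 arrangements keep the G's apart.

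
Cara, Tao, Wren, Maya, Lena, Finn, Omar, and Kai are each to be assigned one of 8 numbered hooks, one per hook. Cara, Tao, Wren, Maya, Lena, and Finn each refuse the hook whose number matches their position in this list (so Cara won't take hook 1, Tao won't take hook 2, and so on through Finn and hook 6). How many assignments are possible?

Let Aᵢ (for 1 ≤ i ≤ 6) be the placements that put person i in their forbidden hook. Any j of these fix j positions, leaving (8−j)! ways to fill the rest, and there are C(6,j) ways to pick which j.
By inclusion–exclusion, the number of valid placements is Σ_{j=0}^{6} (−1)^j C(6,j)·(8−j)!.
Computing: 40320 − 30240 + 10800 − 2400 + 360 − 36 + 2 = 18806.

18806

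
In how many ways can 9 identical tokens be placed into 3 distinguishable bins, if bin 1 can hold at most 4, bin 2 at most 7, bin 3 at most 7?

By stars and bars, unrestricted non-negative solutions to x_1+…+x_3 = 9 number C(9+2,2) = 55.
Subtract solutions that violate a single cap (substitute x_i' = x_i − (cap_i+1)): x_1 ≥ 5 gives C(6,2) = 15; x_2 ≥ 8 gives C(3,2) = 3; x_3 ≥ 8 gives C(3,2) = 3. Together 21.
No two caps can be exceeded simultaneously, so the pair terms are all 0.
By inclusion–exclusion the count is 55 − 21 + 0 = 34.

34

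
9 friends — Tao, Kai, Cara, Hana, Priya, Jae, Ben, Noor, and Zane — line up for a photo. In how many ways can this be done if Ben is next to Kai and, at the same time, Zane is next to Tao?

Treat {Ben,Kai} as one block (2 orders) and {Zane,Tao} as another (2 orders).
That leaves 7 units to arrange: 2 × 2 × 7! = 4 × 5040 = 20160.

20160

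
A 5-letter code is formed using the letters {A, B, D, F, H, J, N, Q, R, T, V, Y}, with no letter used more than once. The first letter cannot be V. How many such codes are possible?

87120

The first letter has 12−1 = 11 choices (anything except V).
The remaining 4 letters are filled from the other 11 symbols without repetition: 11 × 10 × 9 × 8 = 7920.
Total: 11 × 7920 = 87120.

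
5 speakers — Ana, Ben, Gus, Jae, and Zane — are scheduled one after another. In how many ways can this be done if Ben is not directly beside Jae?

72

Of the 5! = 120 arrangements, those with Ben and Jae adjacent number 2 × 4! = 48 (treat the pair as a block with 2 internal orders).
So 120 − 48 = 72 arrangements keep them apart.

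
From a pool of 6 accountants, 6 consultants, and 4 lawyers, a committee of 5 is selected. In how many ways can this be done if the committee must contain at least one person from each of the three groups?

3084

Unrestricted: C(16,5) = 4368 ways to pick any 5 of the 16.
Subtract selections that omit an entire group: no accountants → C(10,5) = 252; no consultants → C(10,5) = 252; no lawyers → C(12,5) = 792.
Add back selections omitting two groups (i.e. drawn from a single group): C(6,5) + C(6,5) + C(4,5) = 12.
By inclusion–exclusion: 4368 − 1296 + 12 = 3084.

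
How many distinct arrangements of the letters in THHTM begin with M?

With the first slot taken by M, it remains to arrange the other 4 letters (THHT).
Those 4 letters have H appearing twice and T appearing twice, giving (4)!/(2!·2!) = 6.

6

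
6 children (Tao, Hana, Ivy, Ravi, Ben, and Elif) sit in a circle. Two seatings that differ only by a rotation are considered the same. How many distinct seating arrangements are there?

Seat Tao anywhere (absorbing the rotational symmetry), then permute the other 5: (5)! = 120.

120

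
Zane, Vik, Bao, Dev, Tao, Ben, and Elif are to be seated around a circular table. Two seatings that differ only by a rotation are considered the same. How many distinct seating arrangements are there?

720

Seat Zane anywhere (absorbing the rotational symmetry), then permute the other 6: (6)! = 720.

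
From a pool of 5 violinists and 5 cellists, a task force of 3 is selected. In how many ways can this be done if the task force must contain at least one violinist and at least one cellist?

With no constraint there are C(10,3) = 120 possible selections.
Selections missing a whole group: no violinists → C(5,3) = 10; no cellists → C(5,3) = 10.
Both groups omitted at once is impossible, so 120 − 20 = 100.

100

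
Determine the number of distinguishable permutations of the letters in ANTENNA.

420

ANTENNA has 7 letters with A appearing twice and N appearing 3 times.
The number of distinct arrangements is 7!/(3!·2!) = 5040/12 = 420.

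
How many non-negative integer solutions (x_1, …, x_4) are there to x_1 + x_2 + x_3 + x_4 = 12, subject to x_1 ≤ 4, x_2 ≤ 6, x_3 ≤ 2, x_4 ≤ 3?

By stars and bars, unrestricted non-negative solutions to x_1+…+x_4 = 12 number C(12+3,3) = 455.
Subtract solutions that violate a single cap (substitute x_i' = x_i − (cap_i+1)): x_1 ≥ 5 gives C(10,3) = 120; x_2 ≥ 7 gives C(8,3) = 56; x_3 ≥ 3 gives C(12,3) = 220; x_4 ≥ 4 gives C(11,3) = 165. Together 561.
Add back pairs where two caps are both exceeded: 1 + 35 + 20 + 10 + 4 + 56 = 126.
Subtract triples: 0 + 0 + 1 + 0 = 1.
By inclusion–exclusion the count is 455 − 561 + 126 − 1 = 19.

19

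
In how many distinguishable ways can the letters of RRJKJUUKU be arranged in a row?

7560

Letter multiplicities in RRJKJUUKU: J×2, K×2, R×2, U×3.
So there are 9! / (3!·2!·2!·2!) = 7560 distinguishable arrangements.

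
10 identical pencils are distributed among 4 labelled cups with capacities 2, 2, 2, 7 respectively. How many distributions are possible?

By stars and bars, unrestricted non-negative solutions to x_1+…+x_4 = 10 number C(10+3,3) = 286.
Subtract solutions that violate a single cap (substitute x_i' = x_i − (cap_i+1)): x_1 ≥ 3 gives C(10,3) = 120; x_2 ≥ 3 gives C(10,3) = 120; x_3 ≥ 3 gives C(10,3) = 120; x_4 ≥ 8 gives C(5,3) = 10. Together 370.
Add back pairs where two caps are both exceeded: 35 + 35 + 0 + 35 + 0 + 0 = 105.
Subtract triples: 4 + 0 + 0 + 0 = 4.
By inclusion–exclusion the count is 286 − 370 + 105 − 4 = 17.

17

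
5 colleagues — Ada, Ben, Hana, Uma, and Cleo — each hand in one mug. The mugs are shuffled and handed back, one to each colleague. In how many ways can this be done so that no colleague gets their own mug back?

44

Count assignments avoiding every fixed point. For any j of the 5 colleagues fixed to their own mug, the other 5−j can be arranged in (5−j)! ways.
By inclusion–exclusion this is Σ_{j=0}^{5} (−1)^j C(5,j)·(5−j)!.
Computing: 120 − 120 + 60 − 20 + 5 − 1 = 44.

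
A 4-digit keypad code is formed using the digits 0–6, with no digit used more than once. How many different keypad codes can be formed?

With no repetition, fill the 4 digits in order: 7 choices, then 6, down to 4.
7 × 6 × 5 × 4 = 840.

840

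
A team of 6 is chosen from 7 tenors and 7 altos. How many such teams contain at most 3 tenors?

Split by how many tenors are chosen (0 through 3).
Sum: C(7,0)·C(7,6) + C(7,1)·C(7,5) + C(7,2)·C(7,4) + C(7,3)·C(7,3) = 7 + 147 + 735 + 1225 = 2114.

2114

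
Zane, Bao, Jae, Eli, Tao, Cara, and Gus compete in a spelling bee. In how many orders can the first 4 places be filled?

There are 7 choices for 1st place, 6 for 2nd, and so on down to 4 for position 4.
That gives 7 × 6 × 5 × 4 = 840.

840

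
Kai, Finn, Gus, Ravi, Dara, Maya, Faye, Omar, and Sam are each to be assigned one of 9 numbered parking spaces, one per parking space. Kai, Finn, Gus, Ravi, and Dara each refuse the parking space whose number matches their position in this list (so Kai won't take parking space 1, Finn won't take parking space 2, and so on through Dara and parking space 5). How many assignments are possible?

205056

Let Aᵢ (for 1 ≤ i ≤ 5) be the placements that put person i in their forbidden parking space. Any j of these fix j positions, leaving (9−j)! ways to fill the rest, and there are C(5,j) ways to pick which j.
By inclusion–exclusion, the number of valid placements is Σ_{j=0}^{5} (−1)^j C(5,j)·(9−j)!.
Computing: 362880 − 201600 + 50400 − 7200 + 600 − 24 = 205056.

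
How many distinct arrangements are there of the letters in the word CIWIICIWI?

756

Letter multiplicities in CIWIICIWI: C×2, I×5, W×2.
The number of distinct arrangements is 9!/(5!·2!·2!) = 362880/480 = 756.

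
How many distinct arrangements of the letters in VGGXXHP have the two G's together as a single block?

360

Treat the 2 copies of G as a single block. The multiset to arrange is then {GG, H, P, V, X, X}, 6 items in all.
That gives (6)!/(2!) = 360 arrangements.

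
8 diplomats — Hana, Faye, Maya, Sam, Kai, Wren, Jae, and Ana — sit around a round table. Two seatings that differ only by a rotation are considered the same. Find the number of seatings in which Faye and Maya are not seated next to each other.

All circular seatings of 8 people number (7)! = 5040.
Seatings with Faye beside Maya: treat them as a block with 2 internal orders, giving 2 × (6)! = 1440.
Subtracting, 5040 − 1440 = 3600.

3600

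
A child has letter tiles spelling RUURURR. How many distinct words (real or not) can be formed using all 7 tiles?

35

The 7 letters of RUURURR have repeats: R appearing 4 times and U appearing 3 times.
Dividing 7! = 5040 by 4!·3! = 144 for the repeated letters gives 35.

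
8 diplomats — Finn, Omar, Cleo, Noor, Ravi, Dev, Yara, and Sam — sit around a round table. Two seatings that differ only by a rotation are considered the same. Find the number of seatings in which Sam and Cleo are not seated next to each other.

All circular seatings of 8 people number (7)! = 5040.
Those with Sam next to Cleo: fuse the pair into one unit and seat 7 units around a circle — 2·(6)! = 1440.
Subtracting, 5040 − 1440 = 3600.

3600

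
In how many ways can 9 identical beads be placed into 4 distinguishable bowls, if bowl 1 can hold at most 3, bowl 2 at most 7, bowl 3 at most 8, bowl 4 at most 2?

85

By stars and bars, unrestricted non-negative solutions to x_1+…+x_4 = 9 number C(9+3,3) = 220.
Subtract solutions that violate a single cap (substitute x_i' = x_i − (cap_i+1)): x_1 ≥ 4 gives C(8,3) = 56; x_2 ≥ 8 gives C(4,3) = 4; x_3 ≥ 9 gives C(3,3) = 1; x_4 ≥ 3 gives C(9,3) = 84. Together 145.
Add back pairs where two caps are both exceeded: 0 + 0 + 10 + 0 + 0 + 0 = 10.
By inclusion–exclusion the count is 220 − 145 + 10 = 85.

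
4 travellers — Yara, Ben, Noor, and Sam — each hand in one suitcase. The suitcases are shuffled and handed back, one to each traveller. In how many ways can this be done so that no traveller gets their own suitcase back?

9

This is the derangement count D_4: permutations of 4 items with no fixed point.
By inclusion–exclusion this is Σ_{j=0}^{4} (−1)^j C(4,j)·(4−j)!.
Computing: 24 − 24 + 12 − 4 + 1 = 9.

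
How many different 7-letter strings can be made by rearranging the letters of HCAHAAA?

105

The 7 letters of HCAHAAA have repeats: A appearing 4 times and H appearing twice.
Dividing 7! = 5040 by 4!·2! = 48 for the repeated letters gives 105.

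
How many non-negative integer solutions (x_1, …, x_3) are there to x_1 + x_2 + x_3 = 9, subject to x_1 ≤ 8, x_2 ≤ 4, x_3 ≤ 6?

33

Ignoring the caps, the number of non-negative solutions to x_1+…+x_3 = 9 is C(11,2) = 55.
Subtract solutions that violate a single cap (substitute x_i' = x_i − (cap_i+1)): x_1 ≥ 9 gives C(2,2) = 1; x_2 ≥ 5 gives C(6,2) = 15; x_3 ≥ 7 gives C(4,2) = 6. Together 22.
No two caps can be exceeded simultaneously, so the pair terms are all 0.
By inclusion–exclusion the count is 55 − 22 + 0 = 33.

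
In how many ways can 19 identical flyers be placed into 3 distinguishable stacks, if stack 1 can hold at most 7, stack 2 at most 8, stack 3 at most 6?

6

By stars and bars, unrestricted non-negative solutions to x_1+…+x_3 = 19 number C(19+2,2) = 210.
Subtract solutions that violate a single cap (substitute x_i' = x_i − (cap_i+1)): x_1 ≥ 8 gives C(13,2) = 78; x_2 ≥ 9 gives C(12,2) = 66; x_3 ≥ 7 gives C(14,2) = 91. Together 235.
Add back pairs where two caps are both exceeded: 6 + 15 + 10 = 31.
By inclusion–exclusion the count is 210 − 235 + 31 = 6.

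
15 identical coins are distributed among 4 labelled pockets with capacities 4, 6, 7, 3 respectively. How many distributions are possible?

Without the upper bounds there are C(18,3) = 816 ways to split 15 among 4 pockets.
Subtract solutions that violate a single cap (substitute x_i' = x_i − (cap_i+1)): x_1 ≥ 5 gives C(13,3) = 286; x_2 ≥ 7 gives C(11,3) = 165; x_3 ≥ 8 gives C(10,3) = 120; x_4 ≥ 4 gives C(14,3) = 364. Together 935.
Add back pairs where two caps are both exceeded: 20 + 10 + 84 + 1 + 35 + 20 = 170.
By inclusion–exclusion the count is 816 − 935 + 170 = 51.

51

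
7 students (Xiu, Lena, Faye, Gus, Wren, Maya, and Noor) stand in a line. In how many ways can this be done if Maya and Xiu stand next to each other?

1440

Glue Maya and Xiu into one block (2 internal orders), leaving 6 units to arrange in a row.
That gives 2 × 6! = 2 × 720 = 1440.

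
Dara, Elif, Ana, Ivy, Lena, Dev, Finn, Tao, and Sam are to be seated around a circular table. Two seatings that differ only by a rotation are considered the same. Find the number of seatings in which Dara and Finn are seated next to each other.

Treat {Dara, Finn} as one unit (2 internal orders) and seat the resulting 8 units around the table: (7)! circular arrangements.
So 2 × (7)! = 2 × 5040 = 10080.

10080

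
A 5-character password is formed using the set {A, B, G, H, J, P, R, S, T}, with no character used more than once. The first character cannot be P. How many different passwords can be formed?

13440

The first character has 9−1 = 8 choices (anything except P).
The remaining 4 characters are filled from the other 8 symbols without repetition: 8 × 7 × 6 × 5 = 1680.
Total: 8 × 1680 = 13440.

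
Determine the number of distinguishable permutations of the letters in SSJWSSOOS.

Letter multiplicities in SSJWSSOOS: J×1, O×2, S×5, W×1.
So there are 9! / (5!·2!) = 1512 distinguishable arrangements.

1512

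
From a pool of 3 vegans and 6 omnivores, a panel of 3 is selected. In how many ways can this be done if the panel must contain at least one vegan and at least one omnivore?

With no constraint there are C(9,3) = 84 possible selections.
Subtract selections that omit an entire group: no vegans → C(6,3) = 20; no omnivores → C(3,3) = 1.
Both groups omitted at once is impossible, so 84 − 21 = 63.

63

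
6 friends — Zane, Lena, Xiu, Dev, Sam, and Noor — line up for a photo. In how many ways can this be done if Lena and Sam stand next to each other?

Treat {Lena, Sam} as a single unit. There are 5 units to order, and the pair itself can be ordered 2 ways.
That gives 2 × 5! = 2 × 120 = 240.

240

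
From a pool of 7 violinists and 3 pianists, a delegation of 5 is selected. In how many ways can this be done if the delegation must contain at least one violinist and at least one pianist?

With no constraint there are C(10,5) = 252 possible selections.
Subtract selections that omit an entire group: no violinists → C(3,5) = 0; no pianists → C(7,5) = 21.
Both groups omitted at once is impossible, so 252 − 21 = 231.

231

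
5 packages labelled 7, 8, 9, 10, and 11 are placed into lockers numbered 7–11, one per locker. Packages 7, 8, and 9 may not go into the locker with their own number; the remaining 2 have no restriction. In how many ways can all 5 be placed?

Let Aᵢ (for i ∈ {7, 8, 9}) be the placements that put package i in its forbidden locker. Any j of these fix j positions, leaving (5−j)! ways to fill the rest, and there are C(3,j) ways to pick which j.
By inclusion–exclusion, the number of valid placements is Σ_{j=0}^{3} (−1)^j C(3,j)·(5−j)!.
Computing: 120 − 72 + 18 − 2 = 64.

64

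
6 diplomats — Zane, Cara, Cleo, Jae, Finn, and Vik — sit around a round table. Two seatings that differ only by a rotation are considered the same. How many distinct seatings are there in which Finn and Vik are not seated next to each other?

Without the restriction there are (5)! = 120 seatings.
Seatings with Finn beside Vik: treat them as a block with 2 internal orders, giving 2 × (4)! = 48.
Subtracting, 120 − 48 = 72.

72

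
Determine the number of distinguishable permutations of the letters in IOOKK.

30

Letter multiplicities in IOOKK: I×1, K×2, O×2.
Dividing 5! = 120 by 2!·2! = 4 for the repeated letters gives 30.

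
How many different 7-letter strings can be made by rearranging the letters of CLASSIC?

1260

CLASSIC has 7 letters with C appearing twice and S appearing twice.
So there are 7! / (2!·2!) = 1260 distinguishable arrangements.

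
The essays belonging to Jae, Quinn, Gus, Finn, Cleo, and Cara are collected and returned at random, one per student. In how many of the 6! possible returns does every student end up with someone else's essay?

265

Let Aᵢ be the assignments in which student i gets their own essay. We want the size of the complement of A₁∪…∪A_6.
By inclusion–exclusion this is Σ_{j=0}^{6} (−1)^j C(6,j)·(6−j)!.
Computing: 720 − 720 + 360 − 120 + 30 − 6 + 1 = 265.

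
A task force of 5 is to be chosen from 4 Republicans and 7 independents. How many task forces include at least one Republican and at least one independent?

Total 5-person selections from all 11: C(11,5) = 462.
Subtract selections that omit an entire group: no Republicans → C(7,5) = 21; no independents → C(4,5) = 0.
Both groups omitted at once is impossible, so 462 − 21 = 441.

441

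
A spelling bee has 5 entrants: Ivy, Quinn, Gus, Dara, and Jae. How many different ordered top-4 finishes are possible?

120

There are 5 choices for 1st place, 4 for 2nd, and so on down to 2 for position 4.
That gives 5 × 4 × 3 × 2 = 120.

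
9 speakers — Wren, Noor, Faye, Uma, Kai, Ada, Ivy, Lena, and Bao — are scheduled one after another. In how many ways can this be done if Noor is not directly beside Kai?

There are 9! = 362880 arrangements in all. If Noor and Kai are adjacent, merging them into one block gives 2·(8)! = 80640 arrangements.
Complementary counting: 362880 − 80640 = 282240.

282240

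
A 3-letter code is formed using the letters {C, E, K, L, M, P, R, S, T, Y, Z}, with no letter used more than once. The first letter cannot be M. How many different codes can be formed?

The first letter has 11−1 = 10 choices (anything except M).
The remaining 2 letters are filled from the other 10 symbols without repetition: 10 × 9 = 90.
Total: 10 × 90 = 900.

900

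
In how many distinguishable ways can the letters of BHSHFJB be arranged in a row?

BHSHFJB has 7 letters with B appearing twice and H appearing twice.
So there are 7! / (2!·2!) = 1260 distinguishable arrangements.

1260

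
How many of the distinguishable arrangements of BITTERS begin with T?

With the first slot taken by T, it remains to arrange the other 6 letters (BITERS).
Those 6 letters are all distinct, giving (6)! = 720.

720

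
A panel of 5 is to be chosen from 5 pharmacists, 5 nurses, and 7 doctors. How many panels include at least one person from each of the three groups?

4375

With no constraint there are C(17,5) = 6188 possible selections.
Selections missing a whole group: no pharmacists → C(12,5) = 792; no nurses → C(12,5) = 792; no doctors → C(10,5) = 252.
Add back selections omitting two groups (i.e. drawn from a single group): C(5,5) + C(5,5) + C(7,5) = 23.
By inclusion–exclusion: 6188 − 1836 + 23 = 4375.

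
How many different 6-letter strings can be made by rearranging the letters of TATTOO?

60

Letter multiplicities in TATTOO: A×1, O×2, T×3.
Dividing 6! = 720 by 3!·2! = 12 for the repeated letters gives 60.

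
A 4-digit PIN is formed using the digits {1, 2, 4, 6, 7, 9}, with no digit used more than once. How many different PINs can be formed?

360

Choose and order 4 of the 6 symbols: the first digit has 6 options, the next 5, then 4, 3.
6 × 5 × 4 × 3 = 360.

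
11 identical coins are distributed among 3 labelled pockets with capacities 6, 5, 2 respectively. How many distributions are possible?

6

Ignoring the caps, the number of non-negative solutions to x_1+…+x_3 = 11 is C(13,2) = 78.
Subtract solutions that violate a single cap (substitute x_i' = x_i − (cap_i+1)): x_1 ≥ 7 gives C(6,2) = 15; x_2 ≥ 6 gives C(7,2) = 21; x_3 ≥ 3 gives C(10,2) = 45. Together 81.
Add back pairs where two caps are both exceeded: 0 + 3 + 6 = 9.
By inclusion–exclusion the count is 78 − 81 + 9 = 6.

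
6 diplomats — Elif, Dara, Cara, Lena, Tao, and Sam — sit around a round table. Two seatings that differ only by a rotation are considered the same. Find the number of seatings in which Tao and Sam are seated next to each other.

Glue Tao and Sam into a block (2 internal orders). Seating 5 units around a circle gives (4)! arrangements.
So 2 × (4)! = 2 × 24 = 48.

48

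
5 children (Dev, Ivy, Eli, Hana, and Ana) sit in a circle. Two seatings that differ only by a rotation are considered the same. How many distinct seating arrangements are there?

24

Around a circle, 5 distinct people have 5!/5 = (4)! = 24 rotationally distinct seatings.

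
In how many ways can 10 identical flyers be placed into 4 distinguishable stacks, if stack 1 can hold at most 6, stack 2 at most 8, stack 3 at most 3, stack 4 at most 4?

126

By stars and bars, unrestricted non-negative solutions to x_1+…+x_4 = 10 number C(10+3,3) = 286.
Subtract solutions that violate a single cap (substitute x_i' = x_i − (cap_i+1)): x_1 ≥ 7 gives C(6,3) = 20; x_2 ≥ 9 gives C(4,3) = 4; x_3 ≥ 4 gives C(9,3) = 84; x_4 ≥ 5 gives C(8,3) = 56. Together 164.
Add back pairs where two caps are both exceeded: 0 + 0 + 0 + 0 + 0 + 4 = 4.
By inclusion–exclusion the count is 286 − 164 + 4 = 126.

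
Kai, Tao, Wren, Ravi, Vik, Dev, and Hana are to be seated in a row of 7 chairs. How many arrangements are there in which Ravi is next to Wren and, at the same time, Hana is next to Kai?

480

Treat {Ravi,Wren} as one block (2 orders) and {Hana,Kai} as another (2 orders).
That leaves 5 units to arrange: 2 × 2 × 5! = 4 × 120 = 480.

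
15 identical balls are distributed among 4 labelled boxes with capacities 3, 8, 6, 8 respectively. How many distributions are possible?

By stars and bars, unrestricted non-negative solutions to x_1+…+x_4 = 15 number C(15+3,3) = 816.
Subtract solutions that violate a single cap (substitute x_i' = x_i − (cap_i+1)): x_1 ≥ 4 gives C(14,3) = 364; x_2 ≥ 9 gives C(9,3) = 84; x_3 ≥ 7 gives C(11,3) = 165; x_4 ≥ 9 gives C(9,3) = 84. Together 697.
Add back pairs where two caps are both exceeded: 10 + 35 + 10 + 0 + 0 + 0 = 55.
By inclusion–exclusion the count is 816 − 697 + 55 = 174.

174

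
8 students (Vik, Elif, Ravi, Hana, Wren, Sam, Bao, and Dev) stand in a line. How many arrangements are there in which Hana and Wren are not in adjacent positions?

Of the 8! = 40320 arrangements, those with Hana and Wren adjacent number 2 × 7! = 10080 (treat the pair as a block with 2 internal orders).
Complementary counting: 40320 − 10080 = 30240.

30240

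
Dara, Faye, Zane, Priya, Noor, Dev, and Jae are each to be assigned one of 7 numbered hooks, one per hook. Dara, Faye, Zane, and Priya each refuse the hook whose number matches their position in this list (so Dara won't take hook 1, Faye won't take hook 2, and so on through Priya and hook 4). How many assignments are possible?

2790

Let Aᵢ (for 1 ≤ i ≤ 4) be the placements that put person i in their forbidden hook. Any j of these fix j positions, leaving (7−j)! ways to fill the rest, and there are C(4,j) ways to pick which j.
By inclusion–exclusion, the number of valid placements is Σ_{j=0}^{4} (−1)^j C(4,j)·(7−j)!.
Computing: 5040 − 2880 + 720 − 96 + 6 = 2790.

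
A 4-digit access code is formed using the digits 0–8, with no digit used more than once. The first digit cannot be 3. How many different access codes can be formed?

The first digit has 9−1 = 8 choices (anything except 3).
The remaining 3 digits are filled from the other 8 symbols without repetition: 8 × 7 × 6 = 336.
Total: 8 × 336 = 2688.

2688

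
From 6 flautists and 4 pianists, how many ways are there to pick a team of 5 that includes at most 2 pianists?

186

Split by how many pianists are chosen (0 through 2).
Sum: C(4,0)·C(6,5) + C(4,1)·C(6,4) + C(4,2)·C(6,3) = 6 + 60 + 120 = 186.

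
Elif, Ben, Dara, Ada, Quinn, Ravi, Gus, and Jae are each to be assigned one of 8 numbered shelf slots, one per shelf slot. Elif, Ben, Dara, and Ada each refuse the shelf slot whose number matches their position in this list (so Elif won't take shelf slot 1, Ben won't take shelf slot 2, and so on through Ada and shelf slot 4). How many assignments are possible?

24024

Let Aᵢ (for 1 ≤ i ≤ 4) be the placements that put person i in their forbidden shelf slot. Any j of these fix j positions, leaving (8−j)! ways to fill the rest, and there are C(4,j) ways to pick which j.
By inclusion–exclusion, the number of valid placements is Σ_{j=0}^{4} (−1)^j C(4,j)·(8−j)!.
Computing: 40320 − 20160 + 4320 − 480 + 24 = 24024.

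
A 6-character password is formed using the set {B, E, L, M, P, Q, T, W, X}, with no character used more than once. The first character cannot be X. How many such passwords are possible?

The first character has 9−1 = 8 choices (anything except X).
The remaining 5 characters are filled from the other 8 symbols without repetition: 8 × 7 × 6 × 5 × 4 = 6720.
Total: 8 × 6720 = 53760.

53760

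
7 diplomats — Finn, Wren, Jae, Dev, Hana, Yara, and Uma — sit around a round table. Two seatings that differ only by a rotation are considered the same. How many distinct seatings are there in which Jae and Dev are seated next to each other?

Glue Jae and Dev into a block (2 internal orders). Seating 6 units around a circle gives (5)! arrangements.
So 2 × (5)! = 2 × 120 = 240.

240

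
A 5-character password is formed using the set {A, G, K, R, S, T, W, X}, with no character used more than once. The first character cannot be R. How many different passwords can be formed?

5880

The first character has 8−1 = 7 choices (anything except R).
The remaining 4 characters are filled from the other 7 symbols without repetition: 7 × 6 × 5 × 4 = 840.
Total: 7 × 840 = 5880.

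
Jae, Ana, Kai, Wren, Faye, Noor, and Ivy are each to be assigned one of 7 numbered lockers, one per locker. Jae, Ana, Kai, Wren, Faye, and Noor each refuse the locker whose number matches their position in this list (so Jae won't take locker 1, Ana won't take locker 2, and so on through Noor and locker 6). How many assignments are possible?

Let Aᵢ (for 1 ≤ i ≤ 6) be the placements that put person i in their forbidden locker. Any j of these fix j positions, leaving (7−j)! ways to fill the rest, and there are C(6,j) ways to pick which j.
By inclusion–exclusion, the number of valid placements is Σ_{j=0}^{6} (−1)^j C(6,j)·(7−j)!.
Computing: 5040 − 4320 + 1800 − 480 + 90 − 12 + 1 = 2119.

2119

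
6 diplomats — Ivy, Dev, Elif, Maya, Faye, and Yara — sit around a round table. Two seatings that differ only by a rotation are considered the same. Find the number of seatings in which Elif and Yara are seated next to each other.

Glue Elif and Yara into a block (2 internal orders). Seating 5 units around a circle gives (4)! arrangements.
So 2 × (4)! = 2 × 24 = 48.

48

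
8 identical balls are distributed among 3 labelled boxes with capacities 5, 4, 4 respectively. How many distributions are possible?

Without the upper bounds there are C(10,2) = 45 ways to split 8 among 3 boxes.
Subtract solutions that violate a single cap (substitute x_i' = x_i − (cap_i+1)): x_1 ≥ 6 gives C(4,2) = 6; x_2 ≥ 5 gives C(5,2) = 10; x_3 ≥ 5 gives C(5,2) = 10. Together 26.
No two caps can be exceeded simultaneously, so the pair terms are all 0.
By inclusion–exclusion the count is 45 − 26 + 0 = 19.

19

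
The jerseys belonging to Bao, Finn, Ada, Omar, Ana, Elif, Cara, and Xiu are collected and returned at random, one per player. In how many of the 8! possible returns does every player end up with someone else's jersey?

Count assignments avoiding every fixed point. For any j of the 8 players fixed to their old jersey, the other 8−j can be arranged in (8−j)! ways.
By inclusion–exclusion this is Σ_{j=0}^{8} (−1)^j C(8,j)·(8−j)!.
Computing: 40320 − 40320 + 20160 − 6720 + 1680 − 336 + 56 − 8 + 1 = 14833.

14833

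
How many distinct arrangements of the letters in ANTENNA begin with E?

60

Fix E in the first position and arrange the remaining 6 letters.
Those 6 letters have A appearing twice and N appearing 3 times, giving (6)!/(3!·2!) = 60.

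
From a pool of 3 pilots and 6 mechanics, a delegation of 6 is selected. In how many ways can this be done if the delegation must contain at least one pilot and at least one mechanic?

Total 6-person selections from all 9: C(9,6) = 84.
Selections missing a whole group: no pilots → C(6,6) = 1; no mechanics → C(3,6) = 0.
Both groups omitted at once is impossible, so 84 − 1 = 83.

83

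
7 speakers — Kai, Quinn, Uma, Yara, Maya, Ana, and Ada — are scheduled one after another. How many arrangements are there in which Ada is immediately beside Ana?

Place the 5 others and the Ada-Ana pair as 6 objects in a line; the pair has 2 internal arrangements.
That gives 2 × 6! = 2 × 720 = 1440.

1440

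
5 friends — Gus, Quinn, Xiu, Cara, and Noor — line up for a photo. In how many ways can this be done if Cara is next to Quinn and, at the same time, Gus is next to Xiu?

Treat {Cara,Quinn} as one block (2 orders) and {Gus,Xiu} as another (2 orders).
That leaves 3 units to arrange: 2 × 2 × 3! = 4 × 6 = 24.

24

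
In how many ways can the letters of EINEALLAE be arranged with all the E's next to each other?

1260

Treat the 3 copies of E as a single block. The multiset to arrange is then {EEE, A, A, I, L, L, N}, 7 items in all.
That gives (7)!/(2!·2!) = 1260 arrangements.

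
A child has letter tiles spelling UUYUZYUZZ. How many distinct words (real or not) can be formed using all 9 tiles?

The 9 letters of UUYUZYUZZ have repeats: U appearing 4 times, Y appearing twice, and Z appearing 3 times.
The number of distinct arrangements is 9!/(4!·3!·2!) = 362880/288 = 1260.

1260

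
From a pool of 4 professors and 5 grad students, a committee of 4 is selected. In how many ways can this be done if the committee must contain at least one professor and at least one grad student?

120

With no constraint there are C(9,4) = 126 possible selections.
Subtract selections that omit an entire group: no professors → C(5,4) = 5; no grad students → C(4,4) = 1.
Both groups omitted at once is impossible, so 126 − 6 = 120.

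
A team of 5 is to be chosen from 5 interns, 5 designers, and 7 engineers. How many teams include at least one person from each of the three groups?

Total 5-person selections from all 17: C(17,5) = 6188.
Selections missing a whole group: no interns → C(12,5) = 792; no designers → C(12,5) = 792; no engineers → C(10,5) = 252.
Add back selections omitting two groups (i.e. drawn from a single group): C(5,5) + C(5,5) + C(7,5) = 23.
By inclusion–exclusion: 6188 − 1836 + 23 = 4375.

4375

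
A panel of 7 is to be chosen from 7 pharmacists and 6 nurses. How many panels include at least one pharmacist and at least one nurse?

1715

With no constraint there are C(13,7) = 1716 possible selections.
Selections missing a whole group: no pharmacists → C(6,7) = 0; no nurses → C(7,7) = 1.
Both groups omitted at once is impossible, so 1716 − 1 = 1715.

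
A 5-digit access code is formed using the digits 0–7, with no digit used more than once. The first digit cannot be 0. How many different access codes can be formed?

5880

The first digit has 8−1 = 7 choices (anything except 0).
The remaining 4 digits are filled from the other 7 symbols without repetition: 7 × 6 × 5 × 4 = 840.
Total: 7 × 840 = 5880.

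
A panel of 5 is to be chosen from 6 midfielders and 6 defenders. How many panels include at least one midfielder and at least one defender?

780

Total 5-person selections from all 12: C(12,5) = 792.
Subtract selections that omit an entire group: no midfielders → C(6,5) = 6; no defenders → C(6,5) = 6.
Both groups omitted at once is impossible, so 792 − 12 = 780.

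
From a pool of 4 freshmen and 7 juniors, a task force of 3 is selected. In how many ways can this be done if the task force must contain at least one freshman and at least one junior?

Total 3-person selections from all 11: C(11,3) = 165.
Selections missing a whole group: no freshmen → C(7,3) = 35; no juniors → C(4,3) = 4.
Both groups omitted at once is impossible, so 165 − 39 = 126.

126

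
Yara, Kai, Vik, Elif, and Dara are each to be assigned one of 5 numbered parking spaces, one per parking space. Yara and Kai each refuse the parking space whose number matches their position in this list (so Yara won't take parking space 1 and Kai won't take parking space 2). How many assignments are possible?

Let Aᵢ (for i ∈ {1, 2}) be the placements that put person i in their forbidden parking space. Any j of these fix j positions, leaving (5−j)! ways to fill the rest, and there are C(2,j) ways to pick which j.
By inclusion–exclusion, the number of valid placements is Σ_{j=0}^{2} (−1)^j C(2,j)·(5−j)!.
Computing: 120 − 48 + 6 = 78.

78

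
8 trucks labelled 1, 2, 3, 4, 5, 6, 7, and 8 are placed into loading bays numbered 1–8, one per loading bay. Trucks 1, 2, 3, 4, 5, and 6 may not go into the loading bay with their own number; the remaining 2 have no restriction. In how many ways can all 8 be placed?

Let Aᵢ (for 1 ≤ i ≤ 6) be the placements that put truck i in its forbidden loading bay. Any j of these fix j positions, leaving (8−j)! ways to fill the rest, and there are C(6,j) ways to pick which j.
By inclusion–exclusion, the number of valid placements is Σ_{j=0}^{6} (−1)^j C(6,j)·(8−j)!.
Computing: 40320 − 30240 + 10800 − 2400 + 360 − 36 + 2 = 18806.

18806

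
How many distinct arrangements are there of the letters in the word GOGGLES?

The 7 letters of GOGGLES have repeats: G appearing 3 times.
So there are 7! / (3!) = 840 distinguishable arrangements.

840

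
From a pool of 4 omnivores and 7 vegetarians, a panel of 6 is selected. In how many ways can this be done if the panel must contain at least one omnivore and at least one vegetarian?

455

Unrestricted: C(11,6) = 462 ways to pick any 6 of the 11.
Subtract selections that omit an entire group: no omnivores → C(7,6) = 7; no vegetarians → C(4,6) = 0.
Both groups omitted at once is impossible, so 462 − 7 = 455.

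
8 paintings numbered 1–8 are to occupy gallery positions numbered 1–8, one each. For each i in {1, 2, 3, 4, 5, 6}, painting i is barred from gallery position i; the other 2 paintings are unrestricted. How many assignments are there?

18806

Let Aᵢ (for 1 ≤ i ≤ 6) be the placements that put painting i in its forbidden gallery position. Any j of these fix j positions, leaving (8−j)! ways to fill the rest, and there are C(6,j) ways to pick which j.
By inclusion–exclusion, the number of valid placements is Σ_{j=0}^{6} (−1)^j C(6,j)·(8−j)!.
Computing: 40320 − 30240 + 10800 − 2400 + 360 − 36 + 2 = 18806.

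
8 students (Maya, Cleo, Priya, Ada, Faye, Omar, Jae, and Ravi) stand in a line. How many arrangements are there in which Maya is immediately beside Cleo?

10080

Place the 6 others and the Maya-Cleo pair as 7 objects in a line; the pair has 2 internal arrangements.
So the count is 2·(7)! = 10080.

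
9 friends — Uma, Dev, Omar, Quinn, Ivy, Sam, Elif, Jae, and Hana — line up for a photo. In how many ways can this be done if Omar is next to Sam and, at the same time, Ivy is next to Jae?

Treat {Omar,Sam} as one block (2 orders) and {Ivy,Jae} as another (2 orders).
That leaves 7 units to arrange: 2 × 2 × 7! = 4 × 5040 = 20160.

20160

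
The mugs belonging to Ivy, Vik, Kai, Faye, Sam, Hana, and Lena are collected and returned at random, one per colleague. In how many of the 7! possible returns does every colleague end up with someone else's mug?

1854

Count assignments avoiding every fixed point. For any j of the 7 colleagues fixed to their own mug, the other 7−j can be arranged in (7−j)! ways.
By inclusion–exclusion this is Σ_{j=0}^{7} (−1)^j C(7,j)·(7−j)!.
Computing: 5040 − 5040 + 2520 − 840 + 210 − 42 + 7 − 1 = 1854.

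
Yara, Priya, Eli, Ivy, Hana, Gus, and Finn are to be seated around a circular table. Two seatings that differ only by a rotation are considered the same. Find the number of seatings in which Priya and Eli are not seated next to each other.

All circular seatings of 7 people number (6)! = 720.
Seatings with Priya beside Eli: treat them as a block with 2 internal orders, giving 2 × (5)! = 240.
Subtracting, 720 − 240 = 480.

480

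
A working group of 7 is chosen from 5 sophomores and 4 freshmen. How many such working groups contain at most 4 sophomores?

Split by how many sophomores are chosen (0 through 4).
Sum: C(5,0)·C(4,7) + C(5,1)·C(4,6) + C(5,2)·C(4,5) + C(5,3)·C(4,4) + C(5,4)·C(4,3) = 0 + 0 + 0 + 10 + 20 = 30.

30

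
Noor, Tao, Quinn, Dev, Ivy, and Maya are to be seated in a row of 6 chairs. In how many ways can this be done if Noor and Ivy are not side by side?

480

Of the 6! = 720 arrangements, those with Noor and Ivy adjacent number 2 × 5! = 240 (treat the pair as a block with 2 internal orders).
Complementary counting: 720 − 240 = 480.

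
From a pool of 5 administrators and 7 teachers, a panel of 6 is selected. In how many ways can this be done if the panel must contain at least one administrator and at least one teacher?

With no constraint there are C(12,6) = 924 possible selections.
Selections missing a whole group: no administrators → C(7,6) = 7; no teachers → C(5,6) = 0.
Both groups omitted at once is impossible, so 924 − 7 = 917.

917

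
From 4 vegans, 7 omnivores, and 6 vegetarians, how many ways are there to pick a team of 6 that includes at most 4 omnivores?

Split by how many omnivores are chosen (0 through 4).
Sum: C(7,0)·C(10,6) + C(7,1)·C(10,5) + C(7,2)·C(10,4) + C(7,3)·C(10,3) + C(7,4)·C(10,2) = 210 + 1764 + 4410 + 4200 + 1575 = 12159.

12159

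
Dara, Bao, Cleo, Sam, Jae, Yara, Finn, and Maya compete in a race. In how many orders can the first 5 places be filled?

This is an ordered selection of 5 from 8: P(8,5).
That gives 8 × 7 × 6 × 5 × 4 = 6720.

6720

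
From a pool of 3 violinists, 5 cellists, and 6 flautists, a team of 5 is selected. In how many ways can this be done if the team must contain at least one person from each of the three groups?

1365

With no constraint there are C(14,5) = 2002 possible selections.
Selections missing a whole group: no violinists → C(11,5) = 462; no cellists → C(9,5) = 126; no flautists → C(8,5) = 56.
Add back selections omitting two groups (i.e. drawn from a single group): C(3,5) + C(5,5) + C(6,5) = 7.
By inclusion–exclusion: 2002 − 644 + 7 = 1365.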